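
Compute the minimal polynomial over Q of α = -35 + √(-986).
m_α(x) = x^2 + 70x + 2211

From α + 35 = √(-986), squaring gives (α + 35)^2 = -986, i.e. α^2 + 70α + 1225 = -986, so α^2 + 70α + 2211 = 0. The discriminant of x^2 + 70x + 2211 is (70)^2 - 4·(2211) = 4900 - 8844 = -3944, and 4·(-986) is not a perfect square in Q since -986 is squarefree and ≠ 1. Hence x^2 + 70x + 2211 is irreducible over Q and is the minimal polynomial of α.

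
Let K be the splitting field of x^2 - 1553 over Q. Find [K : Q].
[K : Q] = 2

f(x) = x^2 - 1553 factors as (x - √1553)(x + √1553). The splitting field is K = Q(√1553). Since 1553 is squarefree and > 1, it is not a perfect square, so x^2 - 1553 is irreducible over Q and [Q(√1553) : Q] = 2. Hence [K : Q] = 2.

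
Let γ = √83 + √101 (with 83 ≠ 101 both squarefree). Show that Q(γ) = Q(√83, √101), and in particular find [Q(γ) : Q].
[Q(γ) : Q] = 4 (equivalently, Q(γ) = Q(√83, √101))

Obviously Q(γ) ⊆ Q(√83, √101), and [Q(√83, √101):Q] = 4 (since 83, 101 are distinct squarefree integers > 1 with 8383 not a perfect square). To show equality we compute the minimal polynomial of γ. From γ = √83 + √101: γ^2 = 83 + 2√(8383) + 101 = 184 + 2√(8383), so γ^2 - 184 = 2√(8383); squaring, (γ^2 - 184)^2 = 4·8383, i.e. γ^4 - 368γ^2 + 33856 - 33532 = 0, i.e. γ^4 - 368γ^2 + 324 = 0. So γ is a root of x^4 - 368x^2 + 324. This polynomial is irreducible over Q: it has no rational root (each ±√83 ± √101 is irrational), and any factorization into two quadratics over Q would force √(8383) ∈ Q (pairing opposite roots) or √83, √101 ∈ Q (other pairings), all impossible. Hence [Q(γ):Q] = 4 = [Q(√83, √101):Q], so Q(γ) = Q(√83, √101).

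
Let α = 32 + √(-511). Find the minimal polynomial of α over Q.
m_α(x) = x^2 - 64x + 1535

From α - 32 = √(-511), squaring gives (α - 32)^2 = -511, i.e. α^2 - 64α + 1024 = -511, so α^2 - 64α + 1535 = 0. The discriminant of x^2 - 64x + 1535 is (-64)^2 - 4·(1535) = 4096 - 6140 = -2044, and 4·(-511) is not a perfect square in Q since -511 is squarefree and ≠ 1. Hence x^2 - 64x + 1535 is irreducible over Q and is the minimal polynomial of α.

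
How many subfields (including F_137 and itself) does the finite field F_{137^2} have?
F_{137^2} has 2 subfields

The subfields of F_{p^n} are exactly the fields F_{p^d} for d | n (each is the fixed field of the unique index-d subgroup of Gal(F_{p^n}/F_p) ≅ Z/nZ). The divisors of n = 2 are {1, 2}, giving 2 subfields: F_{137^1}, F_{137^2}.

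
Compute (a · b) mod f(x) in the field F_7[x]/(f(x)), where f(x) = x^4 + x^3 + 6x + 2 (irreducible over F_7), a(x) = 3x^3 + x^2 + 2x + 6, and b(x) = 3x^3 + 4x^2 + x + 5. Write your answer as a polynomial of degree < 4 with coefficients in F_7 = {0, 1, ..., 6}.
a · b ≡ 2x^3 + 5x^2 + 4x + 2 (mod f(x))

Multiply in F_7[x]: a(x)·b(x) = (3x^3 + x^2 + 2x + 6)·(3x^3 + 4x^2 + x + 5) = 2x^6 + x^5 + 6x^4 + 3x^2 + 2x + 2. This has degree ≥ 4, so divide by f(x) over F_7: 2x^6 + x^5 + 6x^4 + 3x^2 + 2x + 2 = (2x^2 + 6x)·(x^4 + x^3 + 6x + 2) + (2x^3 + 5x^2 + 4x + 2). Hence a·b ≡ 2x^3 + 5x^2 + 4x + 2 (mod f). (F_7[x]/(f) is a field with 7^4 = 2401 elements since f is irreducible of degree 4.)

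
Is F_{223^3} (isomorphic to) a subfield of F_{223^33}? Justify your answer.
Yes: F_{223^3} is a subfield of F_{223^33}

F_{p^m} embeds in F_{p^n} iff m | n (since F_{p^n} is the splitting field of x^(p^n) - x, and F_{p^m} ⊂ F_{p^n} forces p^n to be a power of p^m, i.e. m | n; conversely if m | n then every root of x^(p^m) - x is a root of x^(p^n) - x). Here 3 | 33 (since 33 = 11·3), so F_{223^3} is a subfield of F_{223^33}, and [F_{223^33} : F_{223^3}] = 33/3 = 11.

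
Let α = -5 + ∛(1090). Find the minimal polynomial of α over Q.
m_α(x) = x^3 + 15x^2 + 75x - 965

Set β = α + 5 = ∛(1090), so β^3 = 1090. Then (α + 5)^3 - 1090 = 0, i.e. α is a root of g(x) = (x + 5)^3 - 1090 = x^3 + 15x^2 + 75x - 965. Since g(x) = h(x + 5) where h(x) = x^3 - 1090, and h is irreducible over Q (because 1090 is not a perfect cube, so h has no rational root, and a monic cubic with no rational root is irreducible), g is also irreducible (irreducibility is preserved under the substitution x → x + 5). Hence m_α(x) = x^3 + 15x^2 + 75x - 965.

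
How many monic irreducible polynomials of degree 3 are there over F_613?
There are 76781928 monic irreducible polynomials of degree 3 over F_613

Each element of F_{613^3} that lies in no proper subfield is a root of exactly one monic irreducible of degree 3 over F_613, and each such polynomial has 3 distinct roots in F_{613^3}. By Möbius inversion the count is N_613(3) = (1/3) Σ_{d|3} μ(3/d) · 613^d = (1/3)(μ(3)·613^1 + μ(1)·613^3) = 230345784/3 = 76781928.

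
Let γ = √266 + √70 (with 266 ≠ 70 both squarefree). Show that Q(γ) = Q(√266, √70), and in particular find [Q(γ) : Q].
[Q(γ) : Q] = 4 (equivalently, Q(γ) = Q(√266, √70))

Obviously Q(γ) ⊆ Q(√266, √70), and [Q(√266, √70):Q] = 4 (since 266, 70 are distinct squarefree integers > 1 with 18620 not a perfect square). To show equality we compute the minimal polynomial of γ. From γ = √266 + √70: γ^2 = 266 + 2√(18620) + 70 = 336 + 2√(18620), so γ^2 - 336 = 2√(18620); squaring, (γ^2 - 336)^2 = 4·18620, i.e. γ^4 - 672γ^2 + 112896 - 74480 = 0, i.e. γ^4 - 672γ^2 + 38416 = 0. So γ is a root of x^4 - 672x^2 + 38416. This polynomial is irreducible over Q: it has no rational root (each ±√266 ± √70 is irrational), and any factorization into two quadratics over Q would force √(18620) ∈ Q (pairing opposite roots) or √266, √70 ∈ Q (other pairings), all impossible. Hence [Q(γ):Q] = 4 = [Q(√266, √70):Q], so Q(γ) = Q(√266, √70).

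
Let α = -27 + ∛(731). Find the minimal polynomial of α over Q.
m_α(x) = x^3 + 81x^2 + 2187x + 18952

Set β = α + 27 = ∛(731), so β^3 = 731. Then (α + 27)^3 - 731 = 0, i.e. α is a root of g(x) = (x + 27)^3 - 731 = x^3 + 81x^2 + 2187x + 18952. Since g(x) = h(x + 27) where h(x) = x^3 - 731, and h is irreducible over Q (because 731 is not a perfect cube, so h has no rational root, and a monic cubic with no rational root is irreducible), g is also irreducible (irreducibility is preserved under the substitution x → x + 27). Hence m_α(x) = x^3 + 81x^2 + 2187x + 18952.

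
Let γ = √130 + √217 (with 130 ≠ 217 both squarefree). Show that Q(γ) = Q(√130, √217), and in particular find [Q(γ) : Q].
[Q(γ) : Q] = 4 (equivalently, Q(γ) = Q(√130, √217))

Obviously Q(γ) ⊆ Q(√130, √217), and [Q(√130, √217):Q] = 4 (since 130, 217 are distinct squarefree integers > 1 with 28210 not a perfect square). To show equality we compute the minimal polynomial of γ. From γ = √130 + √217: γ^2 = 130 + 2√(28210) + 217 = 347 + 2√(28210), so γ^2 - 347 = 2√(28210); squaring, (γ^2 - 347)^2 = 4·28210, i.e. γ^4 - 694γ^2 + 120409 - 112840 = 0, i.e. γ^4 - 694γ^2 + 7569 = 0. So γ is a root of x^4 - 694x^2 + 7569. This polynomial is irreducible over Q: it has no rational root (each ±√130 ± √217 is irrational), and any factorization into two quadratics over Q would force √(28210) ∈ Q (pairing opposite roots) or √130, √217 ∈ Q (other pairings), all impossible. Hence [Q(γ):Q] = 4 = [Q(√130, √217):Q], so Q(γ) = Q(√130, √217).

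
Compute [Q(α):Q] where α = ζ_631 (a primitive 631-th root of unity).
[Q(α):Q] = 630

The minimal polynomial of ζ_631 over Q is the 631-th cyclotomic polynomial Φ_631(x), which is irreducible over Q and has degree φ(631) = 630. Hence [Q(α):Q] = φ(631) = 630.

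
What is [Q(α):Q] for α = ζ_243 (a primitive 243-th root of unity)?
[Q(α):Q] = 162

The minimal polynomial of ζ_243 over Q is the 243-th cyclotomic polynomial Φ_243(x), which is irreducible over Q and has degree φ(243) = 162. Hence [Q(α):Q] = φ(243) = 162.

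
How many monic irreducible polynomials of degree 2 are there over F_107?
There are 5671 monic irreducible polynomials of degree 2 over F_107

Each element of F_{107^2} that lies in no proper subfield is a root of exactly one monic irreducible of degree 2 over F_107, and each such polynomial has 2 distinct roots in F_{107^2}. By Möbius inversion the count is N_107(2) = (1/2) Σ_{d|2} μ(2/d) · 107^d = (1/2)(μ(2)·107^1 + μ(1)·107^2) = 11342/2 = 5671.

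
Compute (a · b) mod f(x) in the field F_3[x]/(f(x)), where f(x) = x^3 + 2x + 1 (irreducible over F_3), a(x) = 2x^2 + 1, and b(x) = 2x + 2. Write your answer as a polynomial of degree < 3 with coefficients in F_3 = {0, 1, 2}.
a · b ≡ x^2 + 1 (mod f(x))

Multiply in F_3[x]: a(x)·b(x) = (2x^2 + 1)·(2x + 2) = x^3 + x^2 + 2x + 2. This has degree ≥ 3, so divide by f(x) over F_3: x^3 + x^2 + 2x + 2 = (1)·(x^3 + 2x + 1) + (x^2 + 1). Hence a·b ≡ x^2 + 1 (mod f). (F_3[x]/(f) is a field with 3^3 = 27 elements since f is irreducible of degree 3.)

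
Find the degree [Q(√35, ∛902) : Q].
[Q(√35, ∛902) : Q] = 6

Let L = Q(√35, ∛902). Since Q(√35) ⊂ L and [Q(√35):Q] = 2, the tower law gives 2 | [L:Q]. Likewise Q(∛902) ⊂ L with [Q(∛902):Q] = 3 (because 902 is not a perfect cube), so 3 | [L:Q]. As gcd(2,3) = 1, [L:Q] is divisible by 6. Conversely L is generated over Q by √35 and ∛902, so [L:Q] ≤ 2·3 = 6. Therefore [Q(√35, ∛902) : Q] = 6.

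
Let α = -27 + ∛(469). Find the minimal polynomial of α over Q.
m_α(x) = x^3 + 81x^2 + 2187x + 19214

Set β = α + 27 = ∛(469), so β^3 = 469. Then (α + 27)^3 - 469 = 0, i.e. α is a root of g(x) = (x + 27)^3 - 469 = x^3 + 81x^2 + 2187x + 19214. Since g(x) = h(x + 27) where h(x) = x^3 - 469, and h is irreducible over Q (because 469 is not a perfect cube, so h has no rational root, and a monic cubic with no rational root is irreducible), g is also irreducible (irreducibility is preserved under the substitution x → x + 27). Hence m_α(x) = x^3 + 81x^2 + 2187x + 19214.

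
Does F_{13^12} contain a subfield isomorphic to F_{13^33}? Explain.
No: F_{13^33} is not a subfield of F_{13^12}

F_{p^m} embeds in F_{p^n} iff m | n. Here 33 ∤ 12 (since 12 = 0·33 + 12 with remainder 12 ≠ 0), so F_{13^33} is not a subfield of F_{13^12}. Equivalently: if it were, the tower law would give 33 = [F_{13^33}:F_13] dividing [F_{13^12}:F_13] = 12, contradiction.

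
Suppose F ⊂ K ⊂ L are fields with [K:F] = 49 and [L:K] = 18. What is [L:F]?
[L:F] = 882

The tower law says that for any tower of field extensions F ⊂ K ⊂ L with finite degrees, [L:F] = [L:K] · [K:F]. Here this gives [L:F] = 18 · 49 = 882.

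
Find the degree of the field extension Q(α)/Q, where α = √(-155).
[Q(α):Q] = 2

[Q(α):Q] equals the degree of the minimal polynomial of α. Here α^2 = -155 and x^2 + 155 is irreducible (d = -155 is squarefree, ≠ 1, hence not a square), so deg(m_α) = 2. Thus [Q(α):Q] = 2.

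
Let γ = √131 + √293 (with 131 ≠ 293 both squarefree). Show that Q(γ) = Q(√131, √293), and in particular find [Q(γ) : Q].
[Q(γ) : Q] = 4 (equivalently, Q(γ) = Q(√131, √293))

Obviously Q(γ) ⊆ Q(√131, √293), and [Q(√131, √293):Q] = 4 (since 131, 293 are distinct squarefree integers > 1 with 38383 not a perfect square). To show equality we compute the minimal polynomial of γ. From γ = √131 + √293: γ^2 = 131 + 2√(38383) + 293 = 424 + 2√(38383), so γ^2 - 424 = 2√(38383); squaring, (γ^2 - 424)^2 = 4·38383, i.e. γ^4 - 848γ^2 + 179776 - 153532 = 0, i.e. γ^4 - 848γ^2 + 26244 = 0. So γ is a root of x^4 - 848x^2 + 26244. This polynomial is irreducible over Q: it has no rational root (each ±√131 ± √293 is irrational), and any factorization into two quadratics over Q would force √(38383) ∈ Q (pairing opposite roots) or √131, √293 ∈ Q (other pairings), all impossible. Hence [Q(γ):Q] = 4 = [Q(√131, √293):Q], so Q(γ) = Q(√131, √293).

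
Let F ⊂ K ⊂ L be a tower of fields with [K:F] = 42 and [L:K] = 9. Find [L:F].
[L:F] = 378

The tower law says that for any tower of field extensions F ⊂ K ⊂ L with finite degrees, [L:F] = [L:K] · [K:F]. Here this gives [L:F] = 9 · 42 = 378.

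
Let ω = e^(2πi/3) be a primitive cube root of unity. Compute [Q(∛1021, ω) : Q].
[Q(∛1021, ω) : Q] = 6

[Q(∛1021):Q] = 3 (min poly x^3 - 1021, irreducible since 1021 is not a perfect cube). [Q(ω):Q] = 2 (min poly x^2 + x + 1). Since Q(∛1021) ⊂ R and ω ∉ R, we have ω ∉ Q(∛1021), so x^2 + x + 1 remains irreducible over Q(∛1021) and [Q(∛1021, ω) : Q(∛1021)] = 2. By the tower law, [Q(∛1021, ω) : Q] = 3 · 2 = 6. (In fact Q(∛1021, ω) is the splitting field of x^3 - 1021 over Q.)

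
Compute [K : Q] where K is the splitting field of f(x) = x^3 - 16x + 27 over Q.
[K : Q] = 6

By the rational root test, any rational root of the monic integer polynomial f(x) = x^3 - 16x + 27 must be an integer dividing the constant term 27, i.e. one of ±{1, 3, 9, 27}. Evaluating: f(1) = 12, f(-1) = 42, f(3) = 6, f(-3) = 48, f(9) = 612, f(-9) = -558, f(27) = 19278, f(-27) = -19224; none is 0, so f has no rational root and is therefore irreducible over Q (a cubic with no linear factor over a field is irreducible). For an irreducible cubic, the Galois group is A_3 or S_3 according as the discriminant disc(f) = -4a^3 - 27b^2 = -4·(-16)^3 - 27·(27)^2 = -3299 is or is not a square in Q. Here disc(f) = -3299 is not a perfect square in Q, so the Galois group of f over Q is not contained in A_3 and must be all of S_3. The splitting field has degree |S_3| = 6 over Q, so [K : Q] = 6.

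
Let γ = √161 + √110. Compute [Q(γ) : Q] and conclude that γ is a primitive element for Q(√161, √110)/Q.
[Q(γ) : Q] = 4 (equivalently, Q(γ) = Q(√161, √110))

Obviously Q(γ) ⊆ Q(√161, √110), and [Q(√161, √110):Q] = 4 (since 161, 110 are distinct squarefree integers > 1 with 17710 not a perfect square). To show equality we compute the minimal polynomial of γ. From γ = √161 + √110: γ^2 = 161 + 2√(17710) + 110 = 271 + 2√(17710), so γ^2 - 271 = 2√(17710); squaring, (γ^2 - 271)^2 = 4·17710, i.e. γ^4 - 542γ^2 + 73441 - 70840 = 0, i.e. γ^4 - 542γ^2 + 2601 = 0. So γ is a root of x^4 - 542x^2 + 2601. This polynomial is irreducible over Q: it has no rational root (each ±√161 ± √110 is irrational), and any factorization into two quadratics over Q would force √(17710) ∈ Q (pairing opposite roots) or √161, √110 ∈ Q (other pairings), all impossible. Hence [Q(γ):Q] = 4 = [Q(√161, √110):Q], so Q(γ) = Q(√161, √110).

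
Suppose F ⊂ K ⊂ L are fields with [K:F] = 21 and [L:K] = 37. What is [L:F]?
[L:F] = 777

The tower law says that for any tower of field extensions F ⊂ K ⊂ L with finite degrees, [L:F] = [L:K] · [K:F]. Here this gives [L:F] = 37 · 21 = 777.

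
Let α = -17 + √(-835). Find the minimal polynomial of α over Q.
m_α(x) = x^2 + 34x + 1124

From α + 17 = √(-835), squaring gives (α + 17)^2 = -835, i.e. α^2 + 34α + 289 = -835, so α^2 + 34α + 1124 = 0. The discriminant of x^2 + 34x + 1124 is (34)^2 - 4·(1124) = 1156 - 4496 = -3340, and 4·(-835) is not a perfect square in Q since -835 is squarefree and ≠ 1. Hence x^2 + 34x + 1124 is irreducible over Q and is the minimal polynomial of α.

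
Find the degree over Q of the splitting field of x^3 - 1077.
[K : Q] = 6

The roots of x^3 - 1077 are ∛1077, ω∛1077, ω^2∛1077 where ω = e^(2πi/3) is a primitive cube root of unity, so K = Q(∛1077, ω). Now [Q(∛1077):Q] = 3 (since 1077 is not a perfect cube, x^3 - 1077 is irreducible) and [Q(ω):Q] = 2. Both 2 and 3 divide [K:Q], and [K:Q] ≤ 3·2 = 6, so [K:Q] = 6. (Equivalently: Q(∛1077) ⊂ R but ω ∉ R, so [K : Q(∛1077)] = 2.)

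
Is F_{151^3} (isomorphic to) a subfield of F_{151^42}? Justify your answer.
Yes: F_{151^3} is a subfield of F_{151^42}

F_{p^m} embeds in F_{p^n} iff m | n (since F_{p^n} is the splitting field of x^(p^n) - x, and F_{p^m} ⊂ F_{p^n} forces p^n to be a power of p^m, i.e. m | n; conversely if m | n then every root of x^(p^m) - x is a root of x^(p^n) - x). Here 3 | 42 (since 42 = 14·3), so F_{151^3} is a subfield of F_{151^42}, and [F_{151^42} : F_{151^3}] = 42/3 = 14.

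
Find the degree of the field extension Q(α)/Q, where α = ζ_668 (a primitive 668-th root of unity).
[Q(α):Q] = 332

The minimal polynomial of ζ_668 over Q is the 668-th cyclotomic polynomial Φ_668(x), which is irreducible over Q and has degree φ(668) = 332. Hence [Q(α):Q] = φ(668) = 332.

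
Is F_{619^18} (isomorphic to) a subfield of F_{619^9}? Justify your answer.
No: F_{619^18} is not a subfield of F_{619^9}

F_{p^m} embeds in F_{p^n} iff m | n. Here 18 ∤ 9 (since 9 = 0·18 + 9 with remainder 9 ≠ 0), so F_{619^18} is not a subfield of F_{619^9}. Equivalently: if it were, the tower law would give 18 = [F_{619^18}:F_619] dividing [F_{619^9}:F_619] = 9, contradiction.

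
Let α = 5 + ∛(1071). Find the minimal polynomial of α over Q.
m_α(x) = x^3 - 15x^2 + 75x - 1196

Set β = α - 5 = ∛(1071), so β^3 = 1071. Then (α - 5)^3 - 1071 = 0, i.e. α is a root of g(x) = (x - 5)^3 - 1071 = x^3 - 15x^2 + 75x - 1196. Since g(x) = h(x - 5) where h(x) = x^3 - 1071, and h is irreducible over Q (because 1071 is not a perfect cube, so h has no rational root, and a monic cubic with no rational root is irreducible), g is also irreducible (irreducibility is preserved under the substitution x → x - 5). Hence m_α(x) = x^3 - 15x^2 + 75x - 1196.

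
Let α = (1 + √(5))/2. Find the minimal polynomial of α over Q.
m_α(x) = x^2 - x - 1

From 2α - 1 = √(5), squaring gives (2α - 1)^2 = 5, i.e. 4α^2 - 4α + 1 = 5, so α^2 - α + (1 - 5)/4 = 0. Since 5 ≡ 1 (mod 4), (1 - 5)/4 = -1 ∈ Z. The polynomial x^2 - x - 1 has discriminant 1 - 4·(-1) = 5, which is not a perfect square in Q (d = 5 is squarefree and ≠ 1), so x^2 - x - 1 is irreducible over Q. It is the minimal polynomial of α.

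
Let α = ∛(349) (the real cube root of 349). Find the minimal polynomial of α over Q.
m_α(x) = x^3 - 349

α satisfies α^3 = 349, so x^3 - 349 annihilates α. By the rational root test, a rational root p/q (in lowest terms) of x^3 - 349 would satisfy p^3 = 349 q^3, forcing q = 1 and p^3 = 349; but 349 is not a perfect cube, contradiction. A monic cubic over Q with no rational root is irreducible (any nontrivial factorization would include a linear factor). Hence x^3 - 349 is the minimal polynomial of α, and in particular [Q(α):Q] = 3.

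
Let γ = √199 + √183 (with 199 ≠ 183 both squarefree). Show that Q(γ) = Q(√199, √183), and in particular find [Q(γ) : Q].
[Q(γ) : Q] = 4 (equivalently, Q(γ) = Q(√199, √183))

Obviously Q(γ) ⊆ Q(√199, √183), and [Q(√199, √183):Q] = 4 (since 199, 183 are distinct squarefree integers > 1 with 36417 not a perfect square). To show equality we compute the minimal polynomial of γ. From γ = √199 + √183: γ^2 = 199 + 2√(36417) + 183 = 382 + 2√(36417), so γ^2 - 382 = 2√(36417); squaring, (γ^2 - 382)^2 = 4·36417, i.e. γ^4 - 764γ^2 + 145924 - 145668 = 0, i.e. γ^4 - 764γ^2 + 256 = 0. So γ is a root of x^4 - 764x^2 + 256. This polynomial is irreducible over Q: it has no rational root (each ±√199 ± √183 is irrational), and any factorization into two quadratics over Q would force √(36417) ∈ Q (pairing opposite roots) or √199, √183 ∈ Q (other pairings), all impossible. Hence [Q(γ):Q] = 4 = [Q(√199, √183):Q], so Q(γ) = Q(√199, √183).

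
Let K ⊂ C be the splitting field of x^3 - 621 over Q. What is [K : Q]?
[K : Q] = 6

The roots of x^3 - 621 are ∛621, ω∛621, ω^2∛621 where ω = e^(2πi/3) is a primitive cube root of unity, so K = Q(∛621, ω). Now [Q(∛621):Q] = 3 (since 621 is not a perfect cube, x^3 - 621 is irreducible) and [Q(ω):Q] = 2. Both 2 and 3 divide [K:Q], and [K:Q] ≤ 3·2 = 6, so [K:Q] = 6. (Equivalently: Q(∛621) ⊂ R but ω ∉ R, so [K : Q(∛621)] = 2.)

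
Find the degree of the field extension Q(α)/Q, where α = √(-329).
[Q(α):Q] = 2

[Q(α):Q] equals the degree of the minimal polynomial of α. Here α^2 = -329 and x^2 + 329 is irreducible (d = -329 is squarefree, ≠ 1, hence not a square), so deg(m_α) = 2. Thus [Q(α):Q] = 2.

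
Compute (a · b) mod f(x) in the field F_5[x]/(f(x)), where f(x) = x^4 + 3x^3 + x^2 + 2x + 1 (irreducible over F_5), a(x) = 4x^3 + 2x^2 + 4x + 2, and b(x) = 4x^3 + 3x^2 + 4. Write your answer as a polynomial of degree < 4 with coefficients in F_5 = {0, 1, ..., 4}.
a · b ≡ 2x^3 + 4x^2 + 4x + 3 (mod f(x))

Multiply in F_5[x]: a(x)·b(x) = (4x^3 + 2x^2 + 4x + 2)·(4x^3 + 3x^2 + 4) = x^6 + 2x^4 + x^3 + 4x^2 + x + 3. This has degree ≥ 4, so divide by f(x) over F_5: x^6 + 2x^4 + x^3 + 4x^2 + x + 3 = (x^2 + 2x)·(x^4 + 3x^3 + x^2 + 2x + 1) + (2x^3 + 4x^2 + 4x + 3). Hence a·b ≡ 2x^3 + 4x^2 + 4x + 3 (mod f). (F_5[x]/(f) is a field with 5^4 = 625 elements since f is irreducible of degree 4.)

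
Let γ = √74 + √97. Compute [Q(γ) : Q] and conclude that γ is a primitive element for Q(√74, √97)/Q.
[Q(γ) : Q] = 4 (equivalently, Q(γ) = Q(√74, √97))

Obviously Q(γ) ⊆ Q(√74, √97), and [Q(√74, √97):Q] = 4 (since 74, 97 are distinct squarefree integers > 1 with 7178 not a perfect square). To show equality we compute the minimal polynomial of γ. From γ = √74 + √97: γ^2 = 74 + 2√(7178) + 97 = 171 + 2√(7178), so γ^2 - 171 = 2√(7178); squaring, (γ^2 - 171)^2 = 4·7178, i.e. γ^4 - 342γ^2 + 29241 - 28712 = 0, i.e. γ^4 - 342γ^2 + 529 = 0. So γ is a root of x^4 - 342x^2 + 529. This polynomial is irreducible over Q: it has no rational root (each ±√74 ± √97 is irrational), and any factorization into two quadratics over Q would force √(7178) ∈ Q (pairing opposite roots) or √74, √97 ∈ Q (other pairings), all impossible. Hence [Q(γ):Q] = 4 = [Q(√74, √97):Q], so Q(γ) = Q(√74, √97).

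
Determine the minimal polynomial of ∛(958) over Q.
m_α(x) = x^3 - 958

α satisfies α^3 = 958, so x^3 - 958 annihilates α. By the rational root test, a rational root p/q (in lowest terms) of x^3 - 958 would satisfy p^3 = 958 q^3, forcing q = 1 and p^3 = 958; but 958 is not a perfect cube, contradiction. A monic cubic over Q with no rational root is irreducible (any nontrivial factorization would include a linear factor). Hence x^3 - 958 is the minimal polynomial of α, and in particular [Q(α):Q] = 3.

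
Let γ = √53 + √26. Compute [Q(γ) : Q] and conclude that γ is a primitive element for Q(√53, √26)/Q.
[Q(γ) : Q] = 4 (equivalently, Q(γ) = Q(√53, √26))

Obviously Q(γ) ⊆ Q(√53, √26), and [Q(√53, √26):Q] = 4 (since 53, 26 are distinct squarefree integers > 1 with 1378 not a perfect square). To show equality we compute the minimal polynomial of γ. From γ = √53 + √26: γ^2 = 53 + 2√(1378) + 26 = 79 + 2√(1378), so γ^2 - 79 = 2√(1378); squaring, (γ^2 - 79)^2 = 4·1378, i.e. γ^4 - 158γ^2 + 6241 - 5512 = 0, i.e. γ^4 - 158γ^2 + 729 = 0. So γ is a root of x^4 - 158x^2 + 729. This polynomial is irreducible over Q: it has no rational root (each ±√53 ± √26 is irrational), and any factorization into two quadratics over Q would force √(1378) ∈ Q (pairing opposite roots) or √53, √26 ∈ Q (other pairings), all impossible. Hence [Q(γ):Q] = 4 = [Q(√53, √26):Q], so Q(γ) = Q(√53, √26).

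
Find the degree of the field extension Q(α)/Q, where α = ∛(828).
[Q(α):Q] = 3

The minimal polynomial of α is x^3 - 828, irreducible over Q since 828 is not a perfect cube (so x^3 - 828 has no rational root). Hence [Q(α):Q] = deg(m_α) = 3.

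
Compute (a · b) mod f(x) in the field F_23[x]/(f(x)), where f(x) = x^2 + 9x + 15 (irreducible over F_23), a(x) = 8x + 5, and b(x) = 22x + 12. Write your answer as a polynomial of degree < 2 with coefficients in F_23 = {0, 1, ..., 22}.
a · b ≡ 2x + 19 (mod f(x))

Multiply in F_23[x]: a(x)·b(x) = (8x + 5)·(22x + 12) = 15x^2 + 22x + 14. This has degree ≥ 2, so divide by f(x) over F_23: 15x^2 + 22x + 14 = (15)·(x^2 + 9x + 15) + (2x + 19). Hence a·b ≡ 2x + 19 (mod f). (F_23[x]/(f) is a field with 23^2 = 529 elements since f is irreducible of degree 2.)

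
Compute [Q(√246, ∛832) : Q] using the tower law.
[Q(√246, ∛832) : Q] = 6

Let L = Q(√246, ∛832). Since Q(√246) ⊂ L and [Q(√246):Q] = 2, the tower law gives 2 | [L:Q]. Likewise Q(∛832) ⊂ L with [Q(∛832):Q] = 3 (because 832 is not a perfect cube), so 3 | [L:Q]. As gcd(2,3) = 1, [L:Q] is divisible by 6. Conversely L is generated over Q by √246 and ∛832, so [L:Q] ≤ 2·3 = 6. Therefore [Q(√246, ∛832) : Q] = 6.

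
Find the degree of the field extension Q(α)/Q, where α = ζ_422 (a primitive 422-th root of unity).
[Q(α):Q] = 210

The minimal polynomial of ζ_422 over Q is the 422-th cyclotomic polynomial Φ_422(x), which is irreducible over Q and has degree φ(422) = 210. Hence [Q(α):Q] = φ(422) = 210.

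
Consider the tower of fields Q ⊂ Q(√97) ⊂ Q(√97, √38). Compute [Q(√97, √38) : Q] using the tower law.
[Q(√97, √38) : Q] = 4

[Q(√97):Q] = 2 (min poly x^2 - 97, irreducible since 97 is squarefree > 1). For the top step, suppose √38 ∈ Q(√97), say √38 = c + d√97 with c, d ∈ Q. Squaring: 38 = c^2 + 97d^2 + 2cd√97. Since √97 ∉ Q this forces 2cd = 0. If d = 0 then √38 = c ∈ Q, contradicting 38 squarefree > 1. If c = 0 then 38 = 97d^2, so 97·38 = (97d)^2 is a perfect square in Q — but 97·38 = 3686 is not a perfect square (since 97 and 38 are distinct squarefree integers). Contradiction. Hence √38 ∉ Q(√97), so x^2 - 38 stays irreducible over Q(√97) and [Q(√97, √38) : Q(√97)] = 2. By the tower law, [Q(√97, √38) : Q] = 2 · 2 = 4.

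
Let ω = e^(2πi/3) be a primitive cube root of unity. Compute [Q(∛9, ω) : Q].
[Q(∛9, ω) : Q] = 6

[Q(∛9):Q] = 3 (min poly x^3 - 9, irreducible since 9 is not a perfect cube). [Q(ω):Q] = 2 (min poly x^2 + x + 1). Since Q(∛9) ⊂ R and ω ∉ R, we have ω ∉ Q(∛9), so x^2 + x + 1 remains irreducible over Q(∛9) and [Q(∛9, ω) : Q(∛9)] = 2. By the tower law, [Q(∛9, ω) : Q] = 3 · 2 = 6. (In fact Q(∛9, ω) is the splitting field of x^3 - 9 over Q.)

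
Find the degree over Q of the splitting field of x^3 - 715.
[K : Q] = 6

The roots of x^3 - 715 are ∛715, ω∛715, ω^2∛715 where ω = e^(2πi/3) is a primitive cube root of unity, so K = Q(∛715, ω). Now [Q(∛715):Q] = 3 (since 715 is not a perfect cube, x^3 - 715 is irreducible) and [Q(ω):Q] = 2. Both 2 and 3 divide [K:Q], and [K:Q] ≤ 3·2 = 6, so [K:Q] = 6. (Equivalently: Q(∛715) ⊂ R but ω ∉ R, so [K : Q(∛715)] = 2.)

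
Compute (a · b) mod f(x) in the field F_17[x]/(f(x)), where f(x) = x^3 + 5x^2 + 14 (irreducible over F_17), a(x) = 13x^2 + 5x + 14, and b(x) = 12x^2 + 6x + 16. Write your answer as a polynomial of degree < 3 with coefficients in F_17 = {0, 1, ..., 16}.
a · b ≡ 12x^2 + 3x + 15 (mod f(x))

Multiply in F_17[x]: a(x)·b(x) = (13x^2 + 5x + 14)·(12x^2 + 6x + 16) = 3x^4 + 2x^3 + 15x^2 + 11x + 3. This has degree ≥ 3, so divide by f(x) over F_17: 3x^4 + 2x^3 + 15x^2 + 11x + 3 = (3x + 4)·(x^3 + 5x^2 + 14) + (12x^2 + 3x + 15). Hence a·b ≡ 12x^2 + 3x + 15 (mod f). (F_17[x]/(f) is a field with 17^3 = 4913 elements since f is irreducible of degree 3.)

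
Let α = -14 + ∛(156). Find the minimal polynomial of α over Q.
m_α(x) = x^3 + 42x^2 + 588x + 2588

Set β = α + 14 = ∛(156), so β^3 = 156. Then (α + 14)^3 - 156 = 0, i.e. α is a root of g(x) = (x + 14)^3 - 156 = x^3 + 42x^2 + 588x + 2588. Since g(x) = h(x + 14) where h(x) = x^3 - 156, and h is irreducible over Q (because 156 is not a perfect cube, so h has no rational root, and a monic cubic with no rational root is irreducible), g is also irreducible (irreducibility is preserved under the substitution x → x + 14). Hence m_α(x) = x^3 + 42x^2 + 588x + 2588.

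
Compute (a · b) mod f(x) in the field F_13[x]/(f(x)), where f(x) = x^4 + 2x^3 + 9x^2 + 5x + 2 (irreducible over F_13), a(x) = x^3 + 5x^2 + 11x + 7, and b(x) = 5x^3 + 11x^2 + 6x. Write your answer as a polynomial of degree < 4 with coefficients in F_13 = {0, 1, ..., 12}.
a · b ≡ 6x^3 + x^2 + 12x + 1 (mod f(x))

Multiply in F_13[x]: a(x)·b(x) = (x^3 + 5x^2 + 11x + 7)·(5x^3 + 11x^2 + 6x) = 5x^6 + 10x^5 + 12x^4 + 4x^3 + 3x. This has degree ≥ 4, so divide by f(x) over F_13: 5x^6 + 10x^5 + 12x^4 + 4x^3 + 3x = (5x^2 + 6)·(x^4 + 2x^3 + 9x^2 + 5x + 2) + (6x^3 + x^2 + 12x + 1). Hence a·b ≡ 6x^3 + x^2 + 12x + 1 (mod f). (F_13[x]/(f) is a field with 13^4 = 28561 elements since f is irreducible of degree 4.)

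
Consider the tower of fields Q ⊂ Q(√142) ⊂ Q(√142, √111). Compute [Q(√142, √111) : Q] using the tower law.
[Q(√142, √111) : Q] = 4

[Q(√142):Q] = 2 (min poly x^2 - 142, irreducible since 142 is squarefree > 1). For the top step, suppose √111 ∈ Q(√142), say √111 = c + d√142 with c, d ∈ Q. Squaring: 111 = c^2 + 142d^2 + 2cd√142. Since √142 ∉ Q this forces 2cd = 0. If d = 0 then √111 = c ∈ Q, contradicting 111 squarefree > 1. If c = 0 then 111 = 142d^2, so 142·111 = (142d)^2 is a perfect square in Q — but 142·111 = 15762 is not a perfect square (since 142 and 111 are distinct squarefree integers). Contradiction. Hence √111 ∉ Q(√142), so x^2 - 111 stays irreducible over Q(√142) and [Q(√142, √111) : Q(√142)] = 2. By the tower law, [Q(√142, √111) : Q] = 2 · 2 = 4.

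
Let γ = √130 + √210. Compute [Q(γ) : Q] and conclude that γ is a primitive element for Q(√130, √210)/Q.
[Q(γ) : Q] = 4 (equivalently, Q(γ) = Q(√130, √210))

Obviously Q(γ) ⊆ Q(√130, √210), and [Q(√130, √210):Q] = 4 (since 130, 210 are distinct squarefree integers > 1 with 27300 not a perfect square). To show equality we compute the minimal polynomial of γ. From γ = √130 + √210: γ^2 = 130 + 2√(27300) + 210 = 340 + 2√(27300), so γ^2 - 340 = 2√(27300); squaring, (γ^2 - 340)^2 = 4·27300, i.e. γ^4 - 680γ^2 + 115600 - 109200 = 0, i.e. γ^4 - 680γ^2 + 6400 = 0. So γ is a root of x^4 - 680x^2 + 6400. This polynomial is irreducible over Q: it has no rational root (each ±√130 ± √210 is irrational), and any factorization into two quadratics over Q would force √(27300) ∈ Q (pairing opposite roots) or √130, √210 ∈ Q (other pairings), all impossible. Hence [Q(γ):Q] = 4 = [Q(√130, √210):Q], so Q(γ) = Q(√130, √210).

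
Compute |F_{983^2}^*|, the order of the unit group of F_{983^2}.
|F_{983^2}^*| = 966288

F_{983^2} has 983^2 = 966289 elements; its multiplicative group consists of all nonzero elements, so |F_{983^2}^*| = 966289 - 1 = 966288. (It is cyclic since any finite subgroup of the multiplicative group of a field is cyclic.)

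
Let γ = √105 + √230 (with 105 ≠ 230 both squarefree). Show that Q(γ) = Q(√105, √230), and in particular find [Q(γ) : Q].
[Q(γ) : Q] = 4 (equivalently, Q(γ) = Q(√105, √230))

Obviously Q(γ) ⊆ Q(√105, √230), and [Q(√105, √230):Q] = 4 (since 105, 230 are distinct squarefree integers > 1 with 24150 not a perfect square). To show equality we compute the minimal polynomial of γ. From γ = √105 + √230: γ^2 = 105 + 2√(24150) + 230 = 335 + 2√(24150), so γ^2 - 335 = 2√(24150); squaring, (γ^2 - 335)^2 = 4·24150, i.e. γ^4 - 670γ^2 + 112225 - 96600 = 0, i.e. γ^4 - 670γ^2 + 15625 = 0. So γ is a root of x^4 - 670x^2 + 15625. This polynomial is irreducible over Q: it has no rational root (each ±√105 ± √230 is irrational), and any factorization into two quadratics over Q would force √(24150) ∈ Q (pairing opposite roots) or √105, √230 ∈ Q (other pairings), all impossible. Hence [Q(γ):Q] = 4 = [Q(√105, √230):Q], so Q(γ) = Q(√105, √230).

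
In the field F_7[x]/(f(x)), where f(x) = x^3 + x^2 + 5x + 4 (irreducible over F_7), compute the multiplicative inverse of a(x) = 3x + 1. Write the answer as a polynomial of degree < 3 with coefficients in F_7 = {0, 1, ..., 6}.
a(x)^(-1) ≡ 6x^2 + 4x + 3 (mod f(x))

Since f is irreducible over F_7, F_7[x]/(f) is a field and a(x) ≠ 0 has an inverse. Apply the extended Euclidean algorithm to f(x) and a(x) in F_7[x]: f(x) = (5x^2 + x + 6)·a(x) + (5). The last nonzero remainder is the constant 5 = gcd(f, a) in F_7. Back-substituting through the division chain expresses 5 = s(x)·a(x) + t(x)·f(x) with s(x) ≡ 2x^2 + 6x + 1 (mod f), so (2x^2 + 6x + 1)·a(x) ≡ 5 (mod f). Multiplying by 5^(-1) ≡ 3 in F_7 gives a(x)^(-1) ≡ 3·(2x^2 + 6x + 1) ≡ 6x^2 + 4x + 3 (mod f). Check: (3x + 1)·(6x^2 + 4x + 3) = 4x^3 + 4x^2 + 6x + 3 ≡ 1 (mod x^3 + x^2 + 5x + 4).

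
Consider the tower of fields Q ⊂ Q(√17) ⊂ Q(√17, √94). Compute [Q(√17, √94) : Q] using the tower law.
[Q(√17, √94) : Q] = 4

[Q(√17):Q] = 2 (min poly x^2 - 17, irreducible since 17 is squarefree > 1). For the top step, suppose √94 ∈ Q(√17), say √94 = c + d√17 with c, d ∈ Q. Squaring: 94 = c^2 + 17d^2 + 2cd√17. Since √17 ∉ Q this forces 2cd = 0. If d = 0 then √94 = c ∈ Q, contradicting 94 squarefree > 1. If c = 0 then 94 = 17d^2, so 17·94 = (17d)^2 is a perfect square in Q — but 17·94 = 1598 is not a perfect square (since 17 and 94 are distinct squarefree integers). Contradiction. Hence √94 ∉ Q(√17), so x^2 - 94 stays irreducible over Q(√17) and [Q(√17, √94) : Q(√17)] = 2. By the tower law, [Q(√17, √94) : Q] = 2 · 2 = 4.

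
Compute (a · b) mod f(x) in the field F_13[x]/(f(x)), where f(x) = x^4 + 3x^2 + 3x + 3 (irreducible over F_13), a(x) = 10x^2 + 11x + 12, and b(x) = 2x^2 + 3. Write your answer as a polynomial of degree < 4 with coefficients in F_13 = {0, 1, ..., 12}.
a · b ≡ 9x^3 + 7x^2 + 12x + 2 (mod f(x))

Multiply in F_13[x]: a(x)·b(x) = (10x^2 + 11x + 12)·(2x^2 + 3) = 7x^4 + 9x^3 + 2x^2 + 7x + 10. This has degree ≥ 4, so divide by f(x) over F_13: 7x^4 + 9x^3 + 2x^2 + 7x + 10 = (7)·(x^4 + 3x^2 + 3x + 3) + (9x^3 + 7x^2 + 12x + 2). Hence a·b ≡ 9x^3 + 7x^2 + 12x + 2 (mod f). (F_13[x]/(f) is a field with 13^4 = 28561 elements since f is irreducible of degree 4.)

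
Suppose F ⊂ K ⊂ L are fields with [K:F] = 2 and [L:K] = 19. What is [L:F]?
[L:F] = 38

The tower law says that for any tower of field extensions F ⊂ K ⊂ L with finite degrees, [L:F] = [L:K] · [K:F]. Here this gives [L:F] = 19 · 2 = 38.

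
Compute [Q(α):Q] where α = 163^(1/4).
[Q(α):Q] = 4

α is a root of x^4 - 163. By Eisenstein's criterion at the prime p = 163 (which divides the constant term 163 but p^2 = 26569 does not, since 163 is squarefree), x^4 - 163 is irreducible over Q. Hence [Q(α):Q] = 4.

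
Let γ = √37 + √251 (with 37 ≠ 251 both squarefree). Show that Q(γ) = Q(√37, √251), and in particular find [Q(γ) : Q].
[Q(γ) : Q] = 4 (equivalently, Q(γ) = Q(√37, √251))

Obviously Q(γ) ⊆ Q(√37, √251), and [Q(√37, √251):Q] = 4 (since 37, 251 are distinct squarefree integers > 1 with 9287 not a perfect square). To show equality we compute the minimal polynomial of γ. From γ = √37 + √251: γ^2 = 37 + 2√(9287) + 251 = 288 + 2√(9287), so γ^2 - 288 = 2√(9287); squaring, (γ^2 - 288)^2 = 4·9287, i.e. γ^4 - 576γ^2 + 82944 - 37148 = 0, i.e. γ^4 - 576γ^2 + 45796 = 0. So γ is a root of x^4 - 576x^2 + 45796. This polynomial is irreducible over Q: it has no rational root (each ±√37 ± √251 is irrational), and any factorization into two quadratics over Q would force √(9287) ∈ Q (pairing opposite roots) or √37, √251 ∈ Q (other pairings), all impossible. Hence [Q(γ):Q] = 4 = [Q(√37, √251):Q], so Q(γ) = Q(√37, √251).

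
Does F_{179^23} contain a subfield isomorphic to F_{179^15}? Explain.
No: F_{179^15} is not a subfield of F_{179^23}

F_{p^m} embeds in F_{p^n} iff m | n. Here 15 ∤ 23 (since 23 = 1·15 + 8 with remainder 8 ≠ 0), so F_{179^15} is not a subfield of F_{179^23}. Equivalently: if it were, the tower law would give 15 = [F_{179^15}:F_179] dividing [F_{179^23}:F_179] = 23, contradiction.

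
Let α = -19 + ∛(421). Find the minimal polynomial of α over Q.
m_α(x) = x^3 + 57x^2 + 1083x + 6438

Set β = α + 19 = ∛(421), so β^3 = 421. Then (α + 19)^3 - 421 = 0, i.e. α is a root of g(x) = (x + 19)^3 - 421 = x^3 + 57x^2 + 1083x + 6438. Since g(x) = h(x + 19) where h(x) = x^3 - 421, and h is irreducible over Q (because 421 is not a perfect cube, so h has no rational root, and a monic cubic with no rational root is irreducible), g is also irreducible (irreducibility is preserved under the substitution x → x + 19). Hence m_α(x) = x^3 + 57x^2 + 1083x + 6438.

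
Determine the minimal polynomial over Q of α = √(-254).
m_α(x) = x^2 + 254

α satisfies α^2 + 254 = 0, so x^2 + 254 annihilates α. Since d = -254 is squarefree and ≠ 1, it is not a perfect square in Q, so x^2 + 254 has no rational root and is therefore irreducible over Q (a degree-2 polynomial over a field is irreducible iff it has no root). Hence m_α(x) = x^2 + 254.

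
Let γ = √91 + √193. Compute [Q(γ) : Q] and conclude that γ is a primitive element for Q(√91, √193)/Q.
[Q(γ) : Q] = 4 (equivalently, Q(γ) = Q(√91, √193))

Obviously Q(γ) ⊆ Q(√91, √193), and [Q(√91, √193):Q] = 4 (since 91, 193 are distinct squarefree integers > 1 with 17563 not a perfect square). To show equality we compute the minimal polynomial of γ. From γ = √91 + √193: γ^2 = 91 + 2√(17563) + 193 = 284 + 2√(17563), so γ^2 - 284 = 2√(17563); squaring, (γ^2 - 284)^2 = 4·17563, i.e. γ^4 - 568γ^2 + 80656 - 70252 = 0, i.e. γ^4 - 568γ^2 + 10404 = 0. So γ is a root of x^4 - 568x^2 + 10404. This polynomial is irreducible over Q: it has no rational root (each ±√91 ± √193 is irrational), and any factorization into two quadratics over Q would force √(17563) ∈ Q (pairing opposite roots) or √91, √193 ∈ Q (other pairings), all impossible. Hence [Q(γ):Q] = 4 = [Q(√91, √193):Q], so Q(γ) = Q(√91, √193).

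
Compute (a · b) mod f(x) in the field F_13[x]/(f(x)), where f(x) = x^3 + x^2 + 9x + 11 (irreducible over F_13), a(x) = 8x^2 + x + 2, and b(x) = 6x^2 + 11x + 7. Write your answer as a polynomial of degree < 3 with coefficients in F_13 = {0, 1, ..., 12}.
a · b ≡ 4x^2 + 10x + 2 (mod f(x))

Multiply in F_13[x]: a(x)·b(x) = (8x^2 + x + 2)·(6x^2 + 11x + 7) = 9x^4 + 3x^3 + x^2 + 3x + 1. This has degree ≥ 3, so divide by f(x) over F_13: 9x^4 + 3x^3 + x^2 + 3x + 1 = (9x + 7)·(x^3 + x^2 + 9x + 11) + (4x^2 + 10x + 2). Hence a·b ≡ 4x^2 + 10x + 2 (mod f). (F_13[x]/(f) is a field with 13^3 = 2197 elements since f is irreducible of degree 3.)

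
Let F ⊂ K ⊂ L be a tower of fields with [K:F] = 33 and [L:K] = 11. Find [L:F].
[L:F] = 363

The tower law says that for any tower of field extensions F ⊂ K ⊂ L with finite degrees, [L:F] = [L:K] · [K:F]. Here this gives [L:F] = 11 · 33 = 363.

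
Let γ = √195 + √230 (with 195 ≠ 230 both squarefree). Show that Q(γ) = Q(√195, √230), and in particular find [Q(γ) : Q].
[Q(γ) : Q] = 4 (equivalently, Q(γ) = Q(√195, √230))

Obviously Q(γ) ⊆ Q(√195, √230), and [Q(√195, √230):Q] = 4 (since 195, 230 are distinct squarefree integers > 1 with 44850 not a perfect square). To show equality we compute the minimal polynomial of γ. From γ = √195 + √230: γ^2 = 195 + 2√(44850) + 230 = 425 + 2√(44850), so γ^2 - 425 = 2√(44850); squaring, (γ^2 - 425)^2 = 4·44850, i.e. γ^4 - 850γ^2 + 180625 - 179400 = 0, i.e. γ^4 - 850γ^2 + 1225 = 0. So γ is a root of x^4 - 850x^2 + 1225. This polynomial is irreducible over Q: it has no rational root (each ±√195 ± √230 is irrational), and any factorization into two quadratics over Q would force √(44850) ∈ Q (pairing opposite roots) or √195, √230 ∈ Q (other pairings), all impossible. Hence [Q(γ):Q] = 4 = [Q(√195, √230):Q], so Q(γ) = Q(√195, √230).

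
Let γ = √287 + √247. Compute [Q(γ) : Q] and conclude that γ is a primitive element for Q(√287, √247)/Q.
[Q(γ) : Q] = 4 (equivalently, Q(γ) = Q(√287, √247))

Obviously Q(γ) ⊆ Q(√287, √247), and [Q(√287, √247):Q] = 4 (since 287, 247 are distinct squarefree integers > 1 with 70889 not a perfect square). To show equality we compute the minimal polynomial of γ. From γ = √287 + √247: γ^2 = 287 + 2√(70889) + 247 = 534 + 2√(70889), so γ^2 - 534 = 2√(70889); squaring, (γ^2 - 534)^2 = 4·70889, i.e. γ^4 - 1068γ^2 + 285156 - 283556 = 0, i.e. γ^4 - 1068γ^2 + 1600 = 0. So γ is a root of x^4 - 1068x^2 + 1600. This polynomial is irreducible over Q: it has no rational root (each ±√287 ± √247 is irrational), and any factorization into two quadratics over Q would force √(70889) ∈ Q (pairing opposite roots) or √287, √247 ∈ Q (other pairings), all impossible. Hence [Q(γ):Q] = 4 = [Q(√287, √247):Q], so Q(γ) = Q(√287, √247).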